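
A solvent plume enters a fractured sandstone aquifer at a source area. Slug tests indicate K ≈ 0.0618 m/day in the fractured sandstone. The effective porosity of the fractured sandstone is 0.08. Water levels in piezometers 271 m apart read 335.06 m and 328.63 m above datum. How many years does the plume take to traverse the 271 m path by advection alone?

40.5

Hydraulic gradient i = (335.06 − 328.63) / 271 = 6.43 / 271 = 0.02373.
Darcy flux q = K · i = 0.06180 × 0.02373 = 0.001466 m/day.
Seepage velocity v = q / n_e = 0.001466 / 0.08 = 0.01833 m/day.
Travel time t = L / v = 271 / 0.01833 = 14785 days = 40.48 years.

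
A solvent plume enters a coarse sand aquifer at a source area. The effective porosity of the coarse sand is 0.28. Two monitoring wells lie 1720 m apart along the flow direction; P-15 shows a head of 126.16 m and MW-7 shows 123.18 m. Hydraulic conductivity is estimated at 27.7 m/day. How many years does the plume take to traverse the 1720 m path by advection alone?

Hydraulic gradient i = (126.16 − 123.18) / 1720 = 2.98 / 1720 = 0.001733.
Darcy flux q = K · i = 27.70 × 0.001733 = 0.04799 m/day.
Seepage velocity v = q / n_e = 0.04799 / 0.28 = 0.1714 m/day.
Travel time t = L / v = 1720 / 0.1714 = 10035 days = 27.47 years.

27.5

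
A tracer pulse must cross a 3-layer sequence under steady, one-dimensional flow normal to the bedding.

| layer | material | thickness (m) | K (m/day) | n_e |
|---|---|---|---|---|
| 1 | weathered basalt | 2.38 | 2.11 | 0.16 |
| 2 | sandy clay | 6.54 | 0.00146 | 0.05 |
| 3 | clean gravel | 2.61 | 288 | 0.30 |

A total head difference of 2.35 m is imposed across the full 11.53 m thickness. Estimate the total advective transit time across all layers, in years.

With flow normal to the layers, continuity requires the same specific discharge q through every layer.
Σ(b_i/K_i) = 2.38/2.11 + 6.54/0.00146 + 2.61/288 = 4481 d.
q = Δh / Σ(b_i/K_i) = 2.35 / 4481 = 0.0005245 m/day.
In each layer the seepage velocity is v_i = q/n_i, so the layer transit time is t_i = b_i·n_i / q:
  layer 1 (weathered basalt): t_1 = 2.38 × 0.16 / 0.0005245 = 726.0 d
  layer 2 (sandy clay): t_2 = 6.54 × 0.05 / 0.0005245 = 623.5 d
  layer 3 (clean gravel): t_3 = 2.61 × 0.30 / 0.0005245 = 1493 d
Total t = Σ t_i = 2842 days = 7.782 years.

7.78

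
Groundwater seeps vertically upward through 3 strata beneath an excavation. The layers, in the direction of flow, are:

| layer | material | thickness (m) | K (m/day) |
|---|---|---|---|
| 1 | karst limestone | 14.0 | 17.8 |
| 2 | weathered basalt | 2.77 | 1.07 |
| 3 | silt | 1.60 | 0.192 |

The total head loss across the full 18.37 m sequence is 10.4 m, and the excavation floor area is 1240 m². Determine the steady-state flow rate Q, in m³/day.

Flow is perpendicular to layering, so the layers act in series and the equivalent K is the thickness-weighted harmonic mean.
Total thickness L = 14.0 + 2.77 + 1.60 = 18.37 m.
Σ(b_i/K_i) = 14.0/17.8 + 2.77/1.07 + 1.60/0.192 = 11.71 d.
K_eq = L / Σ(b_i/K_i) = 18.37 / 11.71 = 1.569 m/day.
Q = K_eq · A · (Δh/L) = 1.569 × 1240 × (10.4/18.37) = 1101 m³/day.

1100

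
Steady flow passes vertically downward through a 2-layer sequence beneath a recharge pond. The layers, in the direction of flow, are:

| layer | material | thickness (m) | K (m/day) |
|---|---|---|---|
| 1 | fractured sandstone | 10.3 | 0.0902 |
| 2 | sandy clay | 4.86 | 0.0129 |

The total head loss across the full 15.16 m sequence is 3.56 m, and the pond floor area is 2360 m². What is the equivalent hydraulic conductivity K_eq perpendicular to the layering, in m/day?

0.0309

Flow is perpendicular to layering, so the layers act in series and the equivalent K is the thickness-weighted harmonic mean.
Total thickness L = 10.3 + 4.86 = 15.16 m.
Σ(b_i/K_i) = 10.3/0.0902 + 4.86/0.0129 = 490.9 d.
K_eq = L / Σ(b_i/K_i) = 15.16 / 490.9 = 0.03088 m/day.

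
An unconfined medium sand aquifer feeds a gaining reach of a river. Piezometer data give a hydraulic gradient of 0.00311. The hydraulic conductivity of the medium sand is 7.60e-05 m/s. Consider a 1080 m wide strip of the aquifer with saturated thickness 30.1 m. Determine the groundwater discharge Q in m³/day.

664

Convert K: 7.60e-05 m/s × 86400 = 6.566 m/day.
Cross-sectional area A = 1080 × 30.1 = 32508 m².
Hydraulic gradient i = 0.00311.
Darcy's law: Q = K · A · i = 6.566 × 32508 × 0.003110 = 663.9 m³/day.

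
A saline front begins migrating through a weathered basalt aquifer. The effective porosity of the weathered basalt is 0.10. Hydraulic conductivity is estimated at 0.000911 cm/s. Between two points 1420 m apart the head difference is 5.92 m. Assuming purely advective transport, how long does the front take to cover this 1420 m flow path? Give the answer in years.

118

Convert K: 0.000911 cm/s × 864 = 0.7871 m/day.
Hydraulic gradient i = Δh / L = 5.92 / 1420 = 0.004169.
Darcy flux q = K · i = 0.7871 × 0.004169 = 0.003281 m/day.
Seepage velocity v = q / n_e = 0.003281 / 0.10 = 0.03281 m/day.
Travel time t = L / v = 1420 / 0.03281 = 43274 days = 118.5 years.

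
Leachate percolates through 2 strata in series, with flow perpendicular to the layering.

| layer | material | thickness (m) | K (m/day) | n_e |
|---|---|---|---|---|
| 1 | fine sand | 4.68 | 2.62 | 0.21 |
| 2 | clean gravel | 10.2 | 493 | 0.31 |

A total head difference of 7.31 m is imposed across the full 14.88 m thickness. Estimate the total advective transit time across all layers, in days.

With flow normal to the layers, continuity requires the same specific discharge q through every layer.
Σ(b_i/K_i) = 4.68/2.62 + 10.2/493 = 1.807 d.
q = Δh / Σ(b_i/K_i) = 7.31 / 1.807 = 4.045 m/day.
In each layer the seepage velocity is v_i = q/n_i, so the layer transit time is t_i = b_i·n_i / q:
  layer 1 (fine sand): t_1 = 4.68 × 0.21 / 4.045 = 0.2429 d
  layer 2 (clean gravel): t_2 = 10.2 × 0.31 / 4.045 = 0.7816 d
Total t = Σ t_i = 1.025 days.

1.02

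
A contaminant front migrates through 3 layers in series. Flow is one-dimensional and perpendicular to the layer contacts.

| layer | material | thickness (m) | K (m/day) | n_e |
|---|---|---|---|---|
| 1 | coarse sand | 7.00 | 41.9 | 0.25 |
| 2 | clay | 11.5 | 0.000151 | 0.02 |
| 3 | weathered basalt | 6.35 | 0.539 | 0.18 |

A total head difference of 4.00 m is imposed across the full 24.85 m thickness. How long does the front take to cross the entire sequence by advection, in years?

163

With flow normal to the layers, continuity requires the same specific discharge q through every layer.
Σ(b_i/K_i) = 7.00/41.9 + 11.5/0.000151 + 6.35/0.539 = 76171 d.
q = Δh / Σ(b_i/K_i) = 4.00 / 76171 = 5.251e-05 m/day.
In each layer the seepage velocity is v_i = q/n_i, so the layer transit time is t_i = b_i·n_i / q:
  layer 1 (coarse sand): t_1 = 7.00 × 0.25 / 5.251e-05 = 33325 d
  layer 2 (clay): t_2 = 11.5 × 0.02 / 5.251e-05 = 4380 d
  layer 3 (weathered basalt): t_3 = 6.35 × 0.18 / 5.251e-05 = 21766 d
Total t = Σ t_i = 59470 days = 162.8 years.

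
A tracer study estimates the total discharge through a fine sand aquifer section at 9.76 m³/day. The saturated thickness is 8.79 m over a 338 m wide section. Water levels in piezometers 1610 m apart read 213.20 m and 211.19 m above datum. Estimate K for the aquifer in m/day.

Cross-sectional area A = 338 × 8.79 = 2971 m².
Hydraulic gradient i = (213.20 − 211.19) / 1610 = 2.01 / 1610 = 0.001248.
From Q = K·A·i, K = Q / (A·i) = 9.76 / (2971 × 0.001248) = 2.631 m/day.

2.63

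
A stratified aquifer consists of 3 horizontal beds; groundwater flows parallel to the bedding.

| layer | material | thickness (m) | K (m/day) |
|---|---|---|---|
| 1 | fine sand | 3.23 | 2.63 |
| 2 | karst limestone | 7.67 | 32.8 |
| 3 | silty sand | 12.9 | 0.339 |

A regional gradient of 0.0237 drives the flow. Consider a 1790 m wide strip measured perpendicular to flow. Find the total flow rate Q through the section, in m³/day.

Flow is parallel to layering, so each bed carries its own Darcy discharge and the transmissivities add.
Σ(K_i·b_i) = 2.63×3.23 + 32.8×7.67 + 0.339×12.9 = 264.4 m²/day.
Hydraulic gradient i = 0.0237.
Q = Σ(K_i·b_i) · W · i = 264.4 × 1790 × 0.02370 = 11219 m³/day.

11200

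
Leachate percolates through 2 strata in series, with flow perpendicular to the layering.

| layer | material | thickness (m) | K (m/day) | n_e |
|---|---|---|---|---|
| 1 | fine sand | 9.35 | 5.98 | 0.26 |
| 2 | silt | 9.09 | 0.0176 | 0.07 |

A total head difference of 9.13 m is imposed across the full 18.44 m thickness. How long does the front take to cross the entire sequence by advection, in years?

With flow normal to the layers, continuity requires the same specific discharge q through every layer.
Σ(b_i/K_i) = 9.35/5.98 + 9.09/0.0176 = 518.0 d.
q = Δh / Σ(b_i/K_i) = 9.13 / 518.0 = 0.01762 m/day.
In each layer the seepage velocity is v_i = q/n_i, so the layer transit time is t_i = b_i·n_i / q:
  layer 1 (fine sand): t_1 = 9.35 × 0.26 / 0.01762 = 137.9 d
  layer 2 (silt): t_2 = 9.09 × 0.07 / 0.01762 = 36.10 d
Total t = Σ t_i = 174.0 days = 0.4765 years.

0.476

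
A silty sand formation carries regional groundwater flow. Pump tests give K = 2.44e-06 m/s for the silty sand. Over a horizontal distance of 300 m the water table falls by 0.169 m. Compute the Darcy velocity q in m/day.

0.000119

Convert K: 2.44e-06 m/s × 86400 = 0.2108 m/day.
Hydraulic gradient i = Δh / L = 0.169 / 300 = 0.0005633.
Specific discharge q = K · i = 0.2108 × 0.0005633 = 0.0001188 m/day.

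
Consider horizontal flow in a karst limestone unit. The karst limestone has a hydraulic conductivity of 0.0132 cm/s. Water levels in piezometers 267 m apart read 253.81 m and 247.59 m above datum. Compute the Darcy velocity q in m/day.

0.266

Convert K: 0.0132 cm/s × 864 = 11.40 m/day.
Hydraulic gradient i = (253.81 − 247.59) / 267 = 6.22 / 267 = 0.02330.
Specific discharge q = K · i = 11.40 × 0.02330 = 0.2657 m/day.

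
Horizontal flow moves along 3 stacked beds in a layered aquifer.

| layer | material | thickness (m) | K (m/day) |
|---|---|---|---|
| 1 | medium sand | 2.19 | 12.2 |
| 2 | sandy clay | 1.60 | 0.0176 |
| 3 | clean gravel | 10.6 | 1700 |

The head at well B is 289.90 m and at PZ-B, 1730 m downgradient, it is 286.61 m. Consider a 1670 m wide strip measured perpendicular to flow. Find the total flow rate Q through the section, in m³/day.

57300

Flow is parallel to layering, so each bed carries its own Darcy discharge and the transmissivities add.
Σ(K_i·b_i) = 12.2×2.19 + 0.0176×1.60 + 1700×10.6 = 18047 m²/day.
Hydraulic gradient i = (289.90 − 286.61) / 1730 = 3.29 / 1730 = 0.001902.
Q = Σ(K_i·b_i) · W · i = 18047 × 1670 × 0.001902 = 57315 m³/day.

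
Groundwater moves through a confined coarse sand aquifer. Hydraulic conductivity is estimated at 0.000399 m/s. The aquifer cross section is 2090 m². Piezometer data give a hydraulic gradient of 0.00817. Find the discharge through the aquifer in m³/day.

589

Convert K: 0.000399 m/s × 86400 = 34.47 m/day.
Hydraulic gradient i = 0.00817.
Darcy's law: Q = K · A · i = 34.47 × 2090 × 0.008170 = 588.6 m³/day.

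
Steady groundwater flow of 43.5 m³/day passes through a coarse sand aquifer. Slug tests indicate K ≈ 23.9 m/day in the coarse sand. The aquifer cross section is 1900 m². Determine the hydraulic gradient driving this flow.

0.000958

From Q = K·A·i, i = Q / (K·A) = 43.5 / (23.90 × 1900) = 0.0009579.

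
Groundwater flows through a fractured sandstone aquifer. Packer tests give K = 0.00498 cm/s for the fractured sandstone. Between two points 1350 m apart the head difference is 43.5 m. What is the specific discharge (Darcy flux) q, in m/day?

0.139

Convert K: 0.00498 cm/s × 864 = 4.303 m/day.
Hydraulic gradient i = Δh / L = 43.5 / 1350 = 0.03222.
Specific discharge q = K · i = 4.303 × 0.03222 = 0.1386 m/day.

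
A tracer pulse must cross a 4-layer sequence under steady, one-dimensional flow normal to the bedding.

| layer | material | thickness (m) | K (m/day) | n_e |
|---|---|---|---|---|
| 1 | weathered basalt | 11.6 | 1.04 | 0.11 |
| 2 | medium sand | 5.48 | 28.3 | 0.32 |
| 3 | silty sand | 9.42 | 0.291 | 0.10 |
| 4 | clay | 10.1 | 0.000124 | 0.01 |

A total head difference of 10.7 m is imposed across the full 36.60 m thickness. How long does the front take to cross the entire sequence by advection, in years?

84.9

With flow normal to the layers, continuity requires the same specific discharge q through every layer.
Σ(b_i/K_i) = 11.6/1.04 + 5.48/28.3 + 9.42/0.291 + 10.1/0.000124 = 81495 d.
q = Δh / Σ(b_i/K_i) = 10.7 / 81495 = 0.0001313 m/day.
In each layer the seepage velocity is v_i = q/n_i, so the layer transit time is t_i = b_i·n_i / q:
  layer 1 (weathered basalt): t_1 = 11.6 × 0.11 / 0.0001313 = 9719 d
  layer 2 (medium sand): t_2 = 5.48 × 0.32 / 0.0001313 = 13356 d
  layer 3 (silty sand): t_3 = 9.42 × 0.10 / 0.0001313 = 7175 d
  layer 4 (clay): t_4 = 10.1 × 0.01 / 0.0001313 = 769.3 d
Total t = Σ t_i = 31018 days = 84.92 years.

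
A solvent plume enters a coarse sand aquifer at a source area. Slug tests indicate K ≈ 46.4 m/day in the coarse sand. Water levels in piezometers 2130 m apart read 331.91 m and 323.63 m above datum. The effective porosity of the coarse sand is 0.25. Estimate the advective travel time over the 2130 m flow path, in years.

8.08

Hydraulic gradient i = (331.91 − 323.63) / 2130 = 8.28 / 2130 = 0.003887.
Darcy flux q = K · i = 46.40 × 0.003887 = 0.1804 m/day.
Seepage velocity v = q / n_e = 0.1804 / 0.25 = 0.7215 m/day.
Travel time t = L / v = 2130 / 0.7215 = 2952 days = 8.083 years.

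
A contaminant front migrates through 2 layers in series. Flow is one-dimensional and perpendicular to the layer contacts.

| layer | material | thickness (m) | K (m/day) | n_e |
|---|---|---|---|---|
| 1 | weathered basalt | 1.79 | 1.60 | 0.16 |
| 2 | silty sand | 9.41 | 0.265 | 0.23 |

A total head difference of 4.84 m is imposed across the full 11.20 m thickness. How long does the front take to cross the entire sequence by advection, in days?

18.5

With flow normal to the layers, continuity requires the same specific discharge q through every layer.
Σ(b_i/K_i) = 1.79/1.60 + 9.41/0.265 = 36.63 d.
q = Δh / Σ(b_i/K_i) = 4.84 / 36.63 = 0.1321 m/day.
In each layer the seepage velocity is v_i = q/n_i, so the layer transit time is t_i = b_i·n_i / q:
  layer 1 (weathered basalt): t_1 = 1.79 × 0.16 / 0.1321 = 2.167 d
  layer 2 (silty sand): t_2 = 9.41 × 0.23 / 0.1321 = 16.38 d
Total t = Σ t_i = 18.55 days.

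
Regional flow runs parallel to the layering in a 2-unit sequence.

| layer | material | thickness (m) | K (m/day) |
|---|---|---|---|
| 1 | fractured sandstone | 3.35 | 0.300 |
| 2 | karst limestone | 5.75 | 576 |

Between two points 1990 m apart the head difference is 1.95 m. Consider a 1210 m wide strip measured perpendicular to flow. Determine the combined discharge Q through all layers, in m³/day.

Flow is parallel to layering, so each bed carries its own Darcy discharge and the transmissivities add.
Σ(K_i·b_i) = 0.300×3.35 + 576×5.75 = 3313 m²/day.
Hydraulic gradient i = Δh / L = 1.95 / 1990 = 0.0009799.
Q = Σ(K_i·b_i) · W · i = 3313 × 1210 × 0.0009799 = 3928 m³/day.

3930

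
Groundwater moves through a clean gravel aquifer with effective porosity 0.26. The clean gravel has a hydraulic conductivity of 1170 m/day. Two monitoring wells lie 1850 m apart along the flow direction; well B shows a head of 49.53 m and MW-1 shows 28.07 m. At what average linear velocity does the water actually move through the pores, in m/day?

52.2

Hydraulic gradient i = (49.53 − 28.07) / 1850 = 21.46 / 1850 = 0.01160.
Darcy flux q = K · i = 1170 × 0.01160 = 13.57 m/day.
Seepage velocity v = q / n_e = 13.57 / 0.26 = 52.20 m/day.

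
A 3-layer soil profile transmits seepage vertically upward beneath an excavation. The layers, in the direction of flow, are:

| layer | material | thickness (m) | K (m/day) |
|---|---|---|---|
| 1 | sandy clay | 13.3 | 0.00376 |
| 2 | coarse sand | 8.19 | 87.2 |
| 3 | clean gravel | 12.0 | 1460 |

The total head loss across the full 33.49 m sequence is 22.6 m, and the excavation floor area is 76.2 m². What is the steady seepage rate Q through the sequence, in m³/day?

0.487

Flow is perpendicular to layering, so the layers act in series and the equivalent K is the thickness-weighted harmonic mean.
Total thickness L = 13.3 + 8.19 + 12.0 = 33.49 m.
Σ(b_i/K_i) = 13.3/0.00376 + 8.19/87.2 + 12.0/1460 = 3537 d.
K_eq = L / Σ(b_i/K_i) = 33.49 / 3537 = 0.009468 m/day.
Q = K_eq · A · (Δh/L) = 0.009468 × 76.2 × (22.6/33.49) = 0.4868 m³/day.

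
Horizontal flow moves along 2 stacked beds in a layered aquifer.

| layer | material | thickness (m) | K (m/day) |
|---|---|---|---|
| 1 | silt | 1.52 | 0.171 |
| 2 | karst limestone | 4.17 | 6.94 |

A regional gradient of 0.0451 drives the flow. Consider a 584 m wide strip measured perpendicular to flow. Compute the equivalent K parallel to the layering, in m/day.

Flow is parallel to layering, so each bed carries its own Darcy discharge and the transmissivities add.
Σ(K_i·b_i) = 0.171×1.52 + 6.94×4.17 = 29.20 m²/day.
Total thickness b = 5.690 m, so K_eq = Σ(K_i·b_i)/b = 5.132 m/day.

5.13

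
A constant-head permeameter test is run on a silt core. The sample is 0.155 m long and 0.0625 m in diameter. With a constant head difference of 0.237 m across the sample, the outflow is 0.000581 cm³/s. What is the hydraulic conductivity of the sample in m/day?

0.0107

Cross-sectional area A = π·(d/2)² = π × (0.0625/2)² = 0.003068 m².
Convert discharge: 0.000581 cm³/s = 5.810e-10 m³/s.
Darcy's law rearranged: K = Q·L / (A·Δh) = 5.810e-10 × 0.155 / (0.003068 × 0.237) = 1.239e-07 m/s = 0.01070 m/day.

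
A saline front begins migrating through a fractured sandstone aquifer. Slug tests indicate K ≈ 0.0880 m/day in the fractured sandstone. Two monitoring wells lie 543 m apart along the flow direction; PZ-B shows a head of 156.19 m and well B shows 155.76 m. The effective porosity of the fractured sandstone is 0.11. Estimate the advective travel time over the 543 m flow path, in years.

2350

Hydraulic gradient i = (156.19 − 155.76) / 543 = 0.43 / 543 = 0.0007919.
Darcy flux q = K · i = 0.08800 × 0.0007919 = 6.969e-05 m/day.
Seepage velocity v = q / n_e = 6.969e-05 / 0.11 = 0.0006335 m/day.
Travel time t = L / v = 543 / 0.0006335 = 8.571e+05 days = 2347 years.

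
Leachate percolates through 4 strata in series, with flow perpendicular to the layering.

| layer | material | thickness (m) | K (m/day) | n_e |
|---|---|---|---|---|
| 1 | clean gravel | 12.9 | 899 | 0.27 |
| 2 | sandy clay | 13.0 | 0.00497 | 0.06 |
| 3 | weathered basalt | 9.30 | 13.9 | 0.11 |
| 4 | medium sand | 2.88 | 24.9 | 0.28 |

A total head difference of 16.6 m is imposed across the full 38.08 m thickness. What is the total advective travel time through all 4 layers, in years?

With flow normal to the layers, continuity requires the same specific discharge q through every layer.
Σ(b_i/K_i) = 12.9/899 + 13.0/0.00497 + 9.30/13.9 + 2.88/24.9 = 2616 d.
q = Δh / Σ(b_i/K_i) = 16.6 / 2616 = 0.006344 m/day.
In each layer the seepage velocity is v_i = q/n_i, so the layer transit time is t_i = b_i·n_i / q:
  layer 1 (clean gravel): t_1 = 12.9 × 0.27 / 0.006344 = 549.0 d
  layer 2 (sandy clay): t_2 = 13.0 × 0.06 / 0.006344 = 122.9 d
  layer 3 (weathered basalt): t_3 = 9.30 × 0.11 / 0.006344 = 161.2 d
  layer 4 (medium sand): t_4 = 2.88 × 0.28 / 0.006344 = 127.1 d
Total t = Σ t_i = 960.3 days = 2.629 years.

2.63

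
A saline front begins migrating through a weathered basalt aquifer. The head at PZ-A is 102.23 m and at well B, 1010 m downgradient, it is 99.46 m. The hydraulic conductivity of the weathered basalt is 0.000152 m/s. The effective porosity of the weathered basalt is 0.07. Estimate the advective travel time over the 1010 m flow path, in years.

Convert K: 0.000152 m/s × 86400 = 13.13 m/day.
Hydraulic gradient i = (102.23 − 99.46) / 1010 = 2.77 / 1010 = 0.002743.
Darcy flux q = K · i = 13.13 × 0.002743 = 0.03602 m/day.
Seepage velocity v = q / n_e = 0.03602 / 0.07 = 0.5145 m/day.
Travel time t = L / v = 1010 / 0.5145 = 1963 days = 5.374 years.

5.37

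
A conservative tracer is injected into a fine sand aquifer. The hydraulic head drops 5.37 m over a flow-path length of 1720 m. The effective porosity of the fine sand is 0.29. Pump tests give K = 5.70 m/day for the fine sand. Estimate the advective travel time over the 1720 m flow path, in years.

Hydraulic gradient i = Δh / L = 5.37 / 1720 = 0.003122.
Darcy flux q = K · i = 5.700 × 0.003122 = 0.01780 m/day.
Seepage velocity v = q / n_e = 0.01780 / 0.29 = 0.06137 m/day.
Travel time t = L / v = 1720 / 0.06137 = 28029 days = 76.74 years.

76.7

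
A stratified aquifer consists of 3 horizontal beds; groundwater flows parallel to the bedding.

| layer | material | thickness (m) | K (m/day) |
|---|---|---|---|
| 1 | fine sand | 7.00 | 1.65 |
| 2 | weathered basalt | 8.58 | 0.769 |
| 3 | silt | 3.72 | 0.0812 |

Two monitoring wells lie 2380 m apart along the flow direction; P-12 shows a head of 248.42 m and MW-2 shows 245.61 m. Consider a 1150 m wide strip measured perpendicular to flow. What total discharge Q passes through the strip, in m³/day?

25.1

Flow is parallel to layering, so each bed carries its own Darcy discharge and the transmissivities add.
Σ(K_i·b_i) = 1.65×7.00 + 0.769×8.58 + 0.0812×3.72 = 18.45 m²/day.
Hydraulic gradient i = (248.42 − 245.61) / 2380 = 2.81 / 2380 = 0.001181.
Q = Σ(K_i·b_i) · W · i = 18.45 × 1150 × 0.001181 = 25.05 m³/day.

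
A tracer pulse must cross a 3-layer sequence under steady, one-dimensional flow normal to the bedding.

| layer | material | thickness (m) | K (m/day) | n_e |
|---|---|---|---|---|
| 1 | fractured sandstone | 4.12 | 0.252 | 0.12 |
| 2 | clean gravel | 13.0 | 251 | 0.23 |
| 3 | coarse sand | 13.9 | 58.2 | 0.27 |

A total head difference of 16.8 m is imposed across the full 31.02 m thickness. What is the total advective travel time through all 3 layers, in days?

7.17

With flow normal to the layers, continuity requires the same specific discharge q through every layer.
Σ(b_i/K_i) = 4.12/0.252 + 13.0/251 + 13.9/58.2 = 16.64 d.
q = Δh / Σ(b_i/K_i) = 16.8 / 16.64 = 1.010 m/day.
In each layer the seepage velocity is v_i = q/n_i, so the layer transit time is t_i = b_i·n_i / q:
  layer 1 (fractured sandstone): t_1 = 4.12 × 0.12 / 1.010 = 0.4897 d
  layer 2 (clean gravel): t_2 = 13.0 × 0.23 / 1.010 = 2.961 d
  layer 3 (coarse sand): t_3 = 13.9 × 0.27 / 1.010 = 3.717 d
Total t = Σ t_i = 7.168 days.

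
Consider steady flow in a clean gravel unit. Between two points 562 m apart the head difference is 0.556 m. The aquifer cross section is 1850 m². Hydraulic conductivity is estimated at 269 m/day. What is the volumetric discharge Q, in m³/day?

492

Hydraulic gradient i = Δh / L = 0.556 / 562 = 0.0009893.
Darcy's law: Q = K · A · i = 269.0 × 1850 × 0.0009893 = 492.3 m³/day.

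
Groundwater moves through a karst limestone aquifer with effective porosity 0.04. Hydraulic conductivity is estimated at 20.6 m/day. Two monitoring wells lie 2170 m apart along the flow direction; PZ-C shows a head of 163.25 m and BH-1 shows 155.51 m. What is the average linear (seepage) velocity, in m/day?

Hydraulic gradient i = (163.25 − 155.51) / 2170 = 7.74 / 2170 = 0.003567.
Darcy flux q = K · i = 20.60 × 0.003567 = 0.07348 m/day.
Seepage velocity v = q / n_e = 0.07348 / 0.04 = 1.837 m/day.

1.84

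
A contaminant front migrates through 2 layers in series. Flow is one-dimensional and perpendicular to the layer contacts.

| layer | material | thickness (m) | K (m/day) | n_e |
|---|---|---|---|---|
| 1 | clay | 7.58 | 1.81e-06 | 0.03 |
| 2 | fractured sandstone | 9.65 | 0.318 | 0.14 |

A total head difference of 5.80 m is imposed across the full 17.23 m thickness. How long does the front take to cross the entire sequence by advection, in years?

3120

With flow normal to the layers, continuity requires the same specific discharge q through every layer.
Σ(b_i/K_i) = 7.58/1.81e-06 + 9.65/0.318 = 4.188e+06 d.
q = Δh / Σ(b_i/K_i) = 5.80 / 4.188e+06 = 1.385e-06 m/day.
In each layer the seepage velocity is v_i = q/n_i, so the layer transit time is t_i = b_i·n_i / q:
  layer 1 (clay): t_1 = 7.58 × 0.03 / 1.385e-06 = 1.642e+05 d
  layer 2 (fractured sandstone): t_2 = 9.65 × 0.14 / 1.385e-06 = 9.755e+05 d
Total t = Σ t_i = 1.140e+06 days = 3120 years.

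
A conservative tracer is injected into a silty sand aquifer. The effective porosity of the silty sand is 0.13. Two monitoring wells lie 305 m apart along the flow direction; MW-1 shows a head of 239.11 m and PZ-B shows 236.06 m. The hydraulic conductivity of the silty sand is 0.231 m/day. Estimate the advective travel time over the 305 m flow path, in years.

47.0

Hydraulic gradient i = (239.11 − 236.06) / 305 = 3.05 / 305 = 0.01000.
Darcy flux q = K · i = 0.2310 × 0.01000 = 0.002310 m/day.
Seepage velocity v = q / n_e = 0.002310 / 0.13 = 0.01777 m/day.
Travel time t = L / v = 305 / 0.01777 = 17165 days = 46.99 years.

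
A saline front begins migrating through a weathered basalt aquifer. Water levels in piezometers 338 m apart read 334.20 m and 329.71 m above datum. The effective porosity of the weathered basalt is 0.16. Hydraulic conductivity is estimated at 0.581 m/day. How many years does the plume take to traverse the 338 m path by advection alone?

Hydraulic gradient i = (334.20 − 329.71) / 338 = 4.49 / 338 = 0.01328.
Darcy flux q = K · i = 0.5810 × 0.01328 = 0.007718 m/day.
Seepage velocity v = q / n_e = 0.007718 / 0.16 = 0.04824 m/day.
Travel time t = L / v = 338 / 0.04824 = 7007 days = 19.18 years.

19.2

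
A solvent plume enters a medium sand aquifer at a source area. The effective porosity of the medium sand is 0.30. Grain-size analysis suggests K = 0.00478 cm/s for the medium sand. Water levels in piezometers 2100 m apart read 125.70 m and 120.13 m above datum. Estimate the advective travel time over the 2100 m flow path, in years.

Convert K: 0.00478 cm/s × 864 = 4.130 m/day.
Hydraulic gradient i = (125.70 − 120.13) / 2100 = 5.57 / 2100 = 0.002652.
Darcy flux q = K · i = 4.130 × 0.002652 = 0.01095 m/day.
Seepage velocity v = q / n_e = 0.01095 / 0.30 = 0.03651 m/day.
Travel time t = L / v = 2100 / 0.03651 = 57513 days = 157.5 years.

157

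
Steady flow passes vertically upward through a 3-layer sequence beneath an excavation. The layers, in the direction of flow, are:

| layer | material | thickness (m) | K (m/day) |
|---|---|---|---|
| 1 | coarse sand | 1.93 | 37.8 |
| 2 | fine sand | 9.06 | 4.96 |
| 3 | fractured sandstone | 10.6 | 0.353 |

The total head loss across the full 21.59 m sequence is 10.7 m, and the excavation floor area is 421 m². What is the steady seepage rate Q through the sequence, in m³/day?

Flow is perpendicular to layering, so the layers act in series and the equivalent K is the thickness-weighted harmonic mean.
Total thickness L = 1.93 + 9.06 + 10.6 = 21.59 m.
Σ(b_i/K_i) = 1.93/37.8 + 9.06/4.96 + 10.6/0.353 = 31.91 d.
K_eq = L / Σ(b_i/K_i) = 21.59 / 31.91 = 0.6767 m/day.
Q = K_eq · A · (Δh/L) = 0.6767 × 421 × (10.7/21.59) = 141.2 m³/day.

141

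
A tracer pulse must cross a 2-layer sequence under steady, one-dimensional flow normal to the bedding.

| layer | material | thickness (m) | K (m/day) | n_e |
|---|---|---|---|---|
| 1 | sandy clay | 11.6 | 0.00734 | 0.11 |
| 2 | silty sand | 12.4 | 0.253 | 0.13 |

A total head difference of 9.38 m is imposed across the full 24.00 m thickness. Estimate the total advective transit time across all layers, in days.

502

With flow normal to the layers, continuity requires the same specific discharge q through every layer.
Σ(b_i/K_i) = 11.6/0.00734 + 12.4/0.253 = 1629 d.
q = Δh / Σ(b_i/K_i) = 9.38 / 1629 = 0.005757 m/day.
In each layer the seepage velocity is v_i = q/n_i, so the layer transit time is t_i = b_i·n_i / q:
  layer 1 (sandy clay): t_1 = 11.6 × 0.11 / 0.005757 = 221.7 d
  layer 2 (silty sand): t_2 = 12.4 × 0.13 / 0.005757 = 280.0 d
Total t = Σ t_i = 501.7 days.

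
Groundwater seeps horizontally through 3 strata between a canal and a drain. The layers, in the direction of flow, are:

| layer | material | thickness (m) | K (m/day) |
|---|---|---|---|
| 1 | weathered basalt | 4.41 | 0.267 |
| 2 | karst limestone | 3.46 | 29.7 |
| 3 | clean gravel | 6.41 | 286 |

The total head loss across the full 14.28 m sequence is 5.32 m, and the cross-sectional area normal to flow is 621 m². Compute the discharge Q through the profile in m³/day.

Flow is perpendicular to layering, so the layers act in series and the equivalent K is the thickness-weighted harmonic mean.
Total thickness L = 4.41 + 3.46 + 6.41 = 14.28 m.
Σ(b_i/K_i) = 4.41/0.267 + 3.46/29.7 + 6.41/286 = 16.66 d.
K_eq = L / Σ(b_i/K_i) = 14.28 / 16.66 = 0.8574 m/day.
Q = K_eq · A · (Δh/L) = 0.8574 × 621 × (5.32/14.28) = 198.4 m³/day.

198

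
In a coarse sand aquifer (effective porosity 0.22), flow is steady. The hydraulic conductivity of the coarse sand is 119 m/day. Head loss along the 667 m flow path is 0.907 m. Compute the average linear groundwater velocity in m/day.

Hydraulic gradient i = Δh / L = 0.907 / 667 = 0.001360.
Darcy flux q = K · i = 119.0 × 0.001360 = 0.1618 m/day.
Seepage velocity v = q / n_e = 0.1618 / 0.22 = 0.7355 m/day.

0.736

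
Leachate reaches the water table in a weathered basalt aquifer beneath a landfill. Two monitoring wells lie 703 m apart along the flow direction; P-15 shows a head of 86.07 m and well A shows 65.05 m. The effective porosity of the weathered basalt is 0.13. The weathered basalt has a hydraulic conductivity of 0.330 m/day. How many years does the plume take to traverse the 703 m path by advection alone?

25.4

Hydraulic gradient i = (86.07 − 65.05) / 703 = 21.02 / 703 = 0.02990.
Darcy flux q = K · i = 0.3300 × 0.02990 = 0.009867 m/day.
Seepage velocity v = q / n_e = 0.009867 / 0.13 = 0.07590 m/day.
Travel time t = L / v = 703 / 0.07590 = 9262 days = 25.36 years.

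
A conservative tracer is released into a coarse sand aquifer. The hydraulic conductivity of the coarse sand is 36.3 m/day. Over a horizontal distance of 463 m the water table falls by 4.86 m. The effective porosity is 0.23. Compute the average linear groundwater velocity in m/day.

1.66

Hydraulic gradient i = Δh / L = 4.86 / 463 = 0.01050.
Darcy flux q = K · i = 36.30 × 0.01050 = 0.3810 m/day.
Seepage velocity v = q / n_e = 0.3810 / 0.23 = 1.657 m/day.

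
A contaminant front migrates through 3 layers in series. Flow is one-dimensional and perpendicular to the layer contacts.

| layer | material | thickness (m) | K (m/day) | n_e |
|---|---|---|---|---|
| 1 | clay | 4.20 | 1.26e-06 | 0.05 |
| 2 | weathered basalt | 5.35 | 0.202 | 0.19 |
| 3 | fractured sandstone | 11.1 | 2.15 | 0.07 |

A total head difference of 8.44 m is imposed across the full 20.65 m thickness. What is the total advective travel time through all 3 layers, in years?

2170

With flow normal to the layers, continuity requires the same specific discharge q through every layer.
Σ(b_i/K_i) = 4.20/1.26e-06 + 5.35/0.202 + 11.1/2.15 = 3.333e+06 d.
q = Δh / Σ(b_i/K_i) = 8.44 / 3.333e+06 = 2.532e-06 m/day.
In each layer the seepage velocity is v_i = q/n_i, so the layer transit time is t_i = b_i·n_i / q:
  layer 1 (clay): t_1 = 4.20 × 0.05 / 2.532e-06 = 82939 d
  layer 2 (weathered basalt): t_2 = 5.35 × 0.19 / 2.532e-06 = 4.015e+05 d
  layer 3 (fractured sandstone): t_3 = 11.1 × 0.07 / 2.532e-06 = 3.069e+05 d
Total t = Σ t_i = 7.913e+05 days = 2166 years.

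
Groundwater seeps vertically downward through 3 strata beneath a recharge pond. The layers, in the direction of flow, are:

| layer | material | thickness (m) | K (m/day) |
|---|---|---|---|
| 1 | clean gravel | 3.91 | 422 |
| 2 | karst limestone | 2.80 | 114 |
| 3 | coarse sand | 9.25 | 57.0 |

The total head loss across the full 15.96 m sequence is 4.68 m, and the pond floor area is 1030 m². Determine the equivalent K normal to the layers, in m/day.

81.4

Flow is perpendicular to layering, so the layers act in series and the equivalent K is the thickness-weighted harmonic mean.
Total thickness L = 3.91 + 2.80 + 9.25 = 15.96 m.
Σ(b_i/K_i) = 3.91/422 + 2.80/114 + 9.25/57.0 = 0.1961 d.
K_eq = L / Σ(b_i/K_i) = 15.96 / 0.1961 = 81.38 m/day.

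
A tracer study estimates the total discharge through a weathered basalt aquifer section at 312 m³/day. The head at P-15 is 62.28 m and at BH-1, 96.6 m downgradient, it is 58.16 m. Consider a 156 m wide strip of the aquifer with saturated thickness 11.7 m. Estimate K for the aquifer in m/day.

Cross-sectional area A = 156 × 11.7 = 1825 m².
Hydraulic gradient i = (62.28 − 58.16) / 96.6 = 4.12 / 96.6 = 0.04265.
From Q = K·A·i, K = Q / (A·i) = 312 / (1825 × 0.04265) = 4.008 m/day.

4.01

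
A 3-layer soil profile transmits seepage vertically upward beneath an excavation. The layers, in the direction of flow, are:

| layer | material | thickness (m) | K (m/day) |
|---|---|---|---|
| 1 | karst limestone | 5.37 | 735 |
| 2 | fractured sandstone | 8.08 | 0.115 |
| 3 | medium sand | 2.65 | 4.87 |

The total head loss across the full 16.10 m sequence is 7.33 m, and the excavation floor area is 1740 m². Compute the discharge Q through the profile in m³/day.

180

Flow is perpendicular to layering, so the layers act in series and the equivalent K is the thickness-weighted harmonic mean.
Total thickness L = 5.37 + 8.08 + 2.65 = 16.10 m.
Σ(b_i/K_i) = 5.37/735 + 8.08/0.115 + 2.65/4.87 = 70.81 d.
K_eq = L / Σ(b_i/K_i) = 16.10 / 70.81 = 0.2274 m/day.
Q = K_eq · A · (Δh/L) = 0.2274 × 1740 × (7.33/16.10) = 180.1 m³/day.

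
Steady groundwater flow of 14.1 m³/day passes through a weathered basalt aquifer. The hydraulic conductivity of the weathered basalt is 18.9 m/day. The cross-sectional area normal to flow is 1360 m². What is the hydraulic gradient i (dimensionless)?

From Q = K·A·i, i = Q / (K·A) = 14.1 / (18.90 × 1360) = 0.0005486.

0.000549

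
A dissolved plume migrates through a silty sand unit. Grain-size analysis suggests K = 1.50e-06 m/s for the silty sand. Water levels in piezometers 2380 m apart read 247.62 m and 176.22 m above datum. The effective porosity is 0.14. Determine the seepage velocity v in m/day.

0.0278

Convert K: 1.50e-06 m/s × 86400 = 0.1296 m/day.
Hydraulic gradient i = (247.62 − 176.22) / 2380 = 71.4 / 2380 = 0.03000.
Darcy flux q = K · i = 0.1296 × 0.03000 = 0.003888 m/day.
Seepage velocity v = q / n_e = 0.003888 / 0.14 = 0.02777 m/day.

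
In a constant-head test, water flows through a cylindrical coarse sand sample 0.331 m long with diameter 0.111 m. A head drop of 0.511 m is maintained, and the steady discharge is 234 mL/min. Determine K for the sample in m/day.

Cross-sectional area A = π·(d/2)² = π × (0.111/2)² = 0.009677 m².
Convert discharge: 234 mL/min = 3.900e-06 m³/s.
Darcy's law rearranged: K = Q·L / (A·Δh) = 3.900e-06 × 0.331 / (0.009677 × 0.511) = 0.0002611 m/s = 22.56 m/day.

22.6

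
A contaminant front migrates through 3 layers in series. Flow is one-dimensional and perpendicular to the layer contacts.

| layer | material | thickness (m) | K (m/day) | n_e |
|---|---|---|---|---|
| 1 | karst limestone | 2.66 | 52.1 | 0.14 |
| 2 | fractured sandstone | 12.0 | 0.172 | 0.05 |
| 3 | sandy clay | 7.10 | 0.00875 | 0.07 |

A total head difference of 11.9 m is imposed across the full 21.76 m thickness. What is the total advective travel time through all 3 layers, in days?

With flow normal to the layers, continuity requires the same specific discharge q through every layer.
Σ(b_i/K_i) = 2.66/52.1 + 12.0/0.172 + 7.10/0.00875 = 881.2 d.
q = Δh / Σ(b_i/K_i) = 11.9 / 881.2 = 0.01350 m/day.
In each layer the seepage velocity is v_i = q/n_i, so the layer transit time is t_i = b_i·n_i / q:
  layer 1 (karst limestone): t_1 = 2.66 × 0.14 / 0.01350 = 27.58 d
  layer 2 (fractured sandstone): t_2 = 12.0 × 0.05 / 0.01350 = 44.43 d
  layer 3 (sandy clay): t_3 = 7.10 × 0.07 / 0.01350 = 36.81 d
Total t = Σ t_i = 108.8 days.

109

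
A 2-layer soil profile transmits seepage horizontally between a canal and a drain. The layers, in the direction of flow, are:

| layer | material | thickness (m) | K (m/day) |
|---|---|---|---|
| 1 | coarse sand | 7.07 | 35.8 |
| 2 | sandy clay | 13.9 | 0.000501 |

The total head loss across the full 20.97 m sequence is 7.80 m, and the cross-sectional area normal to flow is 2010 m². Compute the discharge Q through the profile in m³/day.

0.565

Flow is perpendicular to layering, so the layers act in series and the equivalent K is the thickness-weighted harmonic mean.
Total thickness L = 7.07 + 13.9 = 20.97 m.
Σ(b_i/K_i) = 7.07/35.8 + 13.9/0.000501 = 27745 d.
K_eq = L / Σ(b_i/K_i) = 20.97 / 27745 = 0.0007558 m/day.
Q = K_eq · A · (Δh/L) = 0.0007558 × 2010 × (7.80/20.97) = 0.5651 m³/day.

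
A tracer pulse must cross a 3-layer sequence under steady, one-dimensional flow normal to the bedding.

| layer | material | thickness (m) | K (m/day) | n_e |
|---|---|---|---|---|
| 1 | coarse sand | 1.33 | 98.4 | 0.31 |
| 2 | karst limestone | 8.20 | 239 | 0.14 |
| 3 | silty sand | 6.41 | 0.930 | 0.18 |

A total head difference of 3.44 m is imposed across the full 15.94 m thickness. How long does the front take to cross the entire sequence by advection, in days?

5.48

With flow normal to the layers, continuity requires the same specific discharge q through every layer.
Σ(b_i/K_i) = 1.33/98.4 + 8.20/239 + 6.41/0.930 = 6.940 d.
q = Δh / Σ(b_i/K_i) = 3.44 / 6.940 = 0.4957 m/day.
In each layer the seepage velocity is v_i = q/n_i, so the layer transit time is t_i = b_i·n_i / q:
  layer 1 (coarse sand): t_1 = 1.33 × 0.31 / 0.4957 = 0.8318 d
  layer 2 (karst limestone): t_2 = 8.20 × 0.14 / 0.4957 = 2.316 d
  layer 3 (silty sand): t_3 = 6.41 × 0.18 / 0.4957 = 2.328 d
Total t = Σ t_i = 5.476 days.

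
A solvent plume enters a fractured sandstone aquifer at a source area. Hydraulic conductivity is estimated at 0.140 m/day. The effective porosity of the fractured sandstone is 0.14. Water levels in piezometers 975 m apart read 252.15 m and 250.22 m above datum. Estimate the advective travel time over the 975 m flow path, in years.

1350

Hydraulic gradient i = (252.15 − 250.22) / 975 = 1.93 / 975 = 0.001979.
Darcy flux q = K · i = 0.1400 × 0.001979 = 0.0002771 m/day.
Seepage velocity v = q / n_e = 0.0002771 / 0.14 = 0.001979 m/day.
Travel time t = L / v = 975 / 0.001979 = 4.926e+05 days = 1349 years.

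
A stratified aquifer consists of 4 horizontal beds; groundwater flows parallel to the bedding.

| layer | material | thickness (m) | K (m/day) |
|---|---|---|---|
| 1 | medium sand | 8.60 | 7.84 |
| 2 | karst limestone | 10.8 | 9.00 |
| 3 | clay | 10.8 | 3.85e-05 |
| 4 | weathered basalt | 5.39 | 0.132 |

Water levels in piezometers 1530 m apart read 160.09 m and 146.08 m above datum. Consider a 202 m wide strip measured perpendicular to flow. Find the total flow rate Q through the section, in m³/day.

Flow is parallel to layering, so each bed carries its own Darcy discharge and the transmissivities add.
Σ(K_i·b_i) = 7.84×8.60 + 9.00×10.8 + 3.85e-05×10.8 + 0.132×5.39 = 165.3 m²/day.
Hydraulic gradient i = (160.09 − 146.08) / 1530 = 14.01 / 1530 = 0.009157.
Q = Σ(K_i·b_i) · W · i = 165.3 × 202 × 0.009157 = 305.8 m³/day.

306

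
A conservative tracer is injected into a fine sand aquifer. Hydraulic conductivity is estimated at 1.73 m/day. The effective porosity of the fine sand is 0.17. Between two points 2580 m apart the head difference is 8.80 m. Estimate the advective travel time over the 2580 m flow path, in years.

Hydraulic gradient i = Δh / L = 8.80 / 2580 = 0.003411.
Darcy flux q = K · i = 1.730 × 0.003411 = 0.005901 m/day.
Seepage velocity v = q / n_e = 0.005901 / 0.17 = 0.03471 m/day.
Travel time t = L / v = 2580 / 0.03471 = 74329 days = 203.5 years.

204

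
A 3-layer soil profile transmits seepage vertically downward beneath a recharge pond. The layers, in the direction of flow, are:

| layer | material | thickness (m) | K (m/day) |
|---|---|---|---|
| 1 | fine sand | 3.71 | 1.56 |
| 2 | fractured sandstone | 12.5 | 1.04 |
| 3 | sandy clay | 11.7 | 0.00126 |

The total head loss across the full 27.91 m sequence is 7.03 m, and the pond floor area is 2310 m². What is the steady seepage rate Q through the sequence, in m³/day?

1.75

Flow is perpendicular to layering, so the layers act in series and the equivalent K is the thickness-weighted harmonic mean.
Total thickness L = 3.71 + 12.5 + 11.7 = 27.91 m.
Σ(b_i/K_i) = 3.71/1.56 + 12.5/1.04 + 11.7/0.00126 = 9300 d.
K_eq = L / Σ(b_i/K_i) = 27.91 / 9300 = 0.003001 m/day.
Q = K_eq · A · (Δh/L) = 0.003001 × 2310 × (7.03/27.91) = 1.746 m³/day.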